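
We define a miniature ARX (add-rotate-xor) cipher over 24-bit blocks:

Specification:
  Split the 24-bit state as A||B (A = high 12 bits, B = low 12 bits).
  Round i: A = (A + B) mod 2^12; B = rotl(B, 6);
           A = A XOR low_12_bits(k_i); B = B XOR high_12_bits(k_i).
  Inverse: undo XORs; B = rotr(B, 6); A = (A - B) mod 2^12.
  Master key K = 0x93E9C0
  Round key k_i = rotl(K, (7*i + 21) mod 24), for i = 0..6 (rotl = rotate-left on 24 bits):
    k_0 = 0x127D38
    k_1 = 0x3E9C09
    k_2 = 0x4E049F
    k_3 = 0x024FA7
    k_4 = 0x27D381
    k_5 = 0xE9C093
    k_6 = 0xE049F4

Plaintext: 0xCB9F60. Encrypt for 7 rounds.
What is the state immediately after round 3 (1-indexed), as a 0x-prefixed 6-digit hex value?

s_0 = plaintext = 0xCB9F60
s_1 = Round(s_0, k_0) = 0x12191A
s_2 = Round(s_1, k_1) = 0x63254D
s_3 = Round(s_2, k_2) = 0xFE07B5
s_4 = Round(s_3, k_3) = 0x832D7A
s_5 = Round(s_4, k_4) = 0x62DCC8
s_6 = Round(s_5, k_5) = 0x266CAF
s_7 = Round(s_6, k_6) = 0x6E15F6

0xFE07B5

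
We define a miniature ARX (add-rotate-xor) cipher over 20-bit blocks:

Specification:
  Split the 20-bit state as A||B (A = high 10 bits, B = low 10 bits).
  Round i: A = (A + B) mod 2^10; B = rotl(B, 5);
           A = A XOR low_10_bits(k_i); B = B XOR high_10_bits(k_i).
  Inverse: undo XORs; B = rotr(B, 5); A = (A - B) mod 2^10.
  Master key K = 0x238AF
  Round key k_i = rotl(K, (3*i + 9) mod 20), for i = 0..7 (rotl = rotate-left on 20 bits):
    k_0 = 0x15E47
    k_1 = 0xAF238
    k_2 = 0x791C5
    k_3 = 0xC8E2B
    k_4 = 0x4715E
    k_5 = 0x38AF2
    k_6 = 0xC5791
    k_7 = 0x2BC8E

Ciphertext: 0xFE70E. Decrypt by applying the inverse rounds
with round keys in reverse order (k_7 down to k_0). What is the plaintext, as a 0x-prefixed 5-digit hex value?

0xE4181

s_0 = ciphertext = 0xFE70E
s_1 = InvRound(s_0, k_7) = 0xCE83D
s_2 = InvRound(s_1, k_6) = 0xE4919
s_3 = InvRound(s_2, k_5) = 0x7C76F
s_4 = InvRound(s_3, k_4) = 0x8F273
s_5 = InvRound(s_4, k_3) = 0x8360A
s_6 = InvRound(s_5, k_2) = 0x7A5DF
s_7 = InvRound(s_6, k_1) = 0xD587B
s_8 = InvRound(s_7, k_0) = 0xE4181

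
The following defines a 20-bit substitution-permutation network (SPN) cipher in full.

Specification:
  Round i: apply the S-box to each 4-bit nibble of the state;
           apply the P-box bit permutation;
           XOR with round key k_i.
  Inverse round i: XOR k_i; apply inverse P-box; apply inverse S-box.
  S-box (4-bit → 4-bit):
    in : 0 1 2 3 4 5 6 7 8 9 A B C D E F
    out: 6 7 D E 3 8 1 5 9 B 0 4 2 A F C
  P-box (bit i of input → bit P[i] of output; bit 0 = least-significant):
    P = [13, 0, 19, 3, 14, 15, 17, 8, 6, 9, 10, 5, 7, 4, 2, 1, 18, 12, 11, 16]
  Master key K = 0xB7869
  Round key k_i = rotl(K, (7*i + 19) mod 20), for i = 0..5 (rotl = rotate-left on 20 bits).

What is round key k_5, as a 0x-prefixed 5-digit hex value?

K = 0xB7869
k_0 = rotl(K, (7*0+19) mod 20) = rotl(K, 19) = 0xDBC34
k_1 = rotl(K, (7*1+19) mod 20) = rotl(K, 6) = 0xE1A6D
k_2 = rotl(K, (7*2+19) mod 20) = rotl(K, 13) = 0xD36F0
k_3 = rotl(K, (7*3+19) mod 20) = rotl(K, 0) = 0xB7869
k_4 = rotl(K, (7*4+19) mod 20) = rotl(K, 7) = 0xC34DB
k_5 = rotl(K, (7*5+19) mod 20) = rotl(K, 14) = 0xA6DE1

0xA6DE1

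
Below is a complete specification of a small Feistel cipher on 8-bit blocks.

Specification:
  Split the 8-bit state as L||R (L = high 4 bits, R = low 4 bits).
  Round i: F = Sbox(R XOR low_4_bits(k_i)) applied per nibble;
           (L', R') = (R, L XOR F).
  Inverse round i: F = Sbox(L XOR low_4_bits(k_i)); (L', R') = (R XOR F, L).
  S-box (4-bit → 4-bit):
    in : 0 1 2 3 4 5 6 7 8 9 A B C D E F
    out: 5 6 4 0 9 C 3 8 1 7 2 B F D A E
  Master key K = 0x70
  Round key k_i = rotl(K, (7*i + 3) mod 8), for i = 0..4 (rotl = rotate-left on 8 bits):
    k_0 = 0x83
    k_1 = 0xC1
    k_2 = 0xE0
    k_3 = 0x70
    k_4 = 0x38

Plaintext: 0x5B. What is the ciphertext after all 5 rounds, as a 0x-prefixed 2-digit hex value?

s_0 = plaintext = 0x5B
s_1 = Round(s_0, k_0) = 0xB4
s_2 = Round(s_1, k_1) = 0x47
s_3 = Round(s_2, k_2) = 0x7C
s_4 = Round(s_3, k_3) = 0xC8
s_5 = Round(s_4, k_4) = 0x89

0x89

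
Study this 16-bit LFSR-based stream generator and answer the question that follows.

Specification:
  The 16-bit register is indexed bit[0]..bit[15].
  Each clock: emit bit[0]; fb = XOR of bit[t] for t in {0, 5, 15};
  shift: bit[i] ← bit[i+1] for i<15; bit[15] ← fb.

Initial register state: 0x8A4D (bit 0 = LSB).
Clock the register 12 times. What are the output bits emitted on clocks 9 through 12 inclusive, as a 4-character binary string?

reg_0 = 0x8A4D
clock 1: out=1, reg = 0x4526
clock 2: out=0, reg = 0xA293
clock 3: out=1, reg = 0x5149
clock 4: out=1, reg = 0xA8A4
clock 5: out=0, reg = 0x5452
clock 6: out=0, reg = 0x2A29
clock 7: out=1, reg = 0x1514
clock 8: out=0, reg = 0x0A8A
clock 9: out=0, reg = 0x0545
clock 10: out=1, reg = 0x82A2
clock 11: out=0, reg = 0x4151
clock 12: out=1, reg = 0xA0A8

0101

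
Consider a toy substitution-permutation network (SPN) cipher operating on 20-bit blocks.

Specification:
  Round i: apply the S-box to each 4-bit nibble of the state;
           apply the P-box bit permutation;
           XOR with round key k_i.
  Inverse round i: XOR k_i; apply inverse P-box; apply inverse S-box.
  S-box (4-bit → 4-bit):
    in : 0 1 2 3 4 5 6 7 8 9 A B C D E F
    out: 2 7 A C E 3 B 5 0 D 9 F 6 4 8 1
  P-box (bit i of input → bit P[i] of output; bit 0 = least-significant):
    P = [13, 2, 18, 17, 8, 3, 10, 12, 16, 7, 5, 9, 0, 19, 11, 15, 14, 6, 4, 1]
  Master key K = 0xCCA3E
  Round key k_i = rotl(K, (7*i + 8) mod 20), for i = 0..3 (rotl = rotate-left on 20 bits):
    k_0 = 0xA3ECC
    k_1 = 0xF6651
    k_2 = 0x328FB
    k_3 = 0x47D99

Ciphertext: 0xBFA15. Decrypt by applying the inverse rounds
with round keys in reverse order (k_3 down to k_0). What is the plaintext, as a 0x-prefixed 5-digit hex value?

0x47A5A

s_0 = ciphertext = 0xBFA15
s_1 = InvRound(s_0, k_3) = 0x82614
s_2 = InvRound(s_1, k_2) = 0x21BC2
s_3 = InvRound(s_2, k_1) = 0x91597
s_4 = InvRound(s_3, k_0) = 0x47A5A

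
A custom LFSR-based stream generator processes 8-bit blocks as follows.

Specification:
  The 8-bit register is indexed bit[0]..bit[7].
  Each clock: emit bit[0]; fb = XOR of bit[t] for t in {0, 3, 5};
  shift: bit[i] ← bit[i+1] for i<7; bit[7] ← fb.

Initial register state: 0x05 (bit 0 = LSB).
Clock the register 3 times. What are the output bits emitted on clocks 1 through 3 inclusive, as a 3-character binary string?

reg_0 = 0x05
clock 1: out=1, reg = 0x82
clock 2: out=0, reg = 0x41
clock 3: out=1, reg = 0xA0

101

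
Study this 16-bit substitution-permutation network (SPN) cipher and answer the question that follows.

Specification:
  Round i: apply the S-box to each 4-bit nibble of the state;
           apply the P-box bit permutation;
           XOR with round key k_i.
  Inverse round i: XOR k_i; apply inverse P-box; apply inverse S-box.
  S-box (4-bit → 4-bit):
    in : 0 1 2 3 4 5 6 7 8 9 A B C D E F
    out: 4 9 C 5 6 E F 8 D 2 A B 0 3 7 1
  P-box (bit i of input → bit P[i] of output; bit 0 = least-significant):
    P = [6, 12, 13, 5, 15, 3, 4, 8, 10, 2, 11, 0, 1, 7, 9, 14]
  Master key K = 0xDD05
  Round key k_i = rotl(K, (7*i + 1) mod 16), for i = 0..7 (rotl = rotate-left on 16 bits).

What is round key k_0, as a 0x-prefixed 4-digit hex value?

0xBA0B

K = 0xDD05
k_0 = rotl(K, (7*0+1) mod 16) = rotl(K, 1) = 0xBA0B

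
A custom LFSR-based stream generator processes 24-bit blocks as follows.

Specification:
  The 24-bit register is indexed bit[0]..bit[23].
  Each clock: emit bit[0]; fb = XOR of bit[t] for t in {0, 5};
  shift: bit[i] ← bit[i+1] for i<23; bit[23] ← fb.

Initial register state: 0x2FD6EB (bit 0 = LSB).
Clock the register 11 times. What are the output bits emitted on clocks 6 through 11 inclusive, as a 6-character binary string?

reg_0 = 0x2FD6EB
clock 1: out=1, reg = 0x17EB75
clock 2: out=1, reg = 0x0BF5BA
clock 3: out=0, reg = 0x85FADD
clock 4: out=1, reg = 0xC2FD6E
clock 5: out=0, reg = 0xE17EB7
clock 6: out=1, reg = 0x70BF5B
clock 7: out=1, reg = 0xB85FAD
clock 8: out=1, reg = 0x5C2FD6
clock 9: out=0, reg = 0x2E17EB
clock 10: out=1, reg = 0x170BF5
clock 11: out=1, reg = 0x0B85FA

111011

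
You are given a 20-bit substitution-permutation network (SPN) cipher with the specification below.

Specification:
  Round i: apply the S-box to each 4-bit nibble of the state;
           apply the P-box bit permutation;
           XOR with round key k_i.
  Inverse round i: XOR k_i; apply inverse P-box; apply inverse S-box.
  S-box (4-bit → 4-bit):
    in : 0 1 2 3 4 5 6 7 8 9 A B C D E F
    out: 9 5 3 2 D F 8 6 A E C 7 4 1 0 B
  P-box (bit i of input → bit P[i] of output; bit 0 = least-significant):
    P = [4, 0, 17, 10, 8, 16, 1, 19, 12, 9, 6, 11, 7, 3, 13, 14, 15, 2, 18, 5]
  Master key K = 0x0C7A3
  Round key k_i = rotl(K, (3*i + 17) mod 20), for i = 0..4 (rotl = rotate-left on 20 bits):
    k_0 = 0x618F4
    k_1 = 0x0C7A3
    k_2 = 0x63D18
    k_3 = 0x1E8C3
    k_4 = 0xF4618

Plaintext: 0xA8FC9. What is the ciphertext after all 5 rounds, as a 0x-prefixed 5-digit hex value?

s_0 = plaintext = 0xA8FC9
s_1 = Round(s_0, k_0) = 0x046DF
s_2 = Round(s_1, k_1) = 0x02A12
s_3 = Round(s_2, k_2) = 0x6B4E3
s_4 = Round(s_3, k_3) = 0x1D02A
s_5 = Round(s_4, k_4) = 0x8DB98

0x8DB98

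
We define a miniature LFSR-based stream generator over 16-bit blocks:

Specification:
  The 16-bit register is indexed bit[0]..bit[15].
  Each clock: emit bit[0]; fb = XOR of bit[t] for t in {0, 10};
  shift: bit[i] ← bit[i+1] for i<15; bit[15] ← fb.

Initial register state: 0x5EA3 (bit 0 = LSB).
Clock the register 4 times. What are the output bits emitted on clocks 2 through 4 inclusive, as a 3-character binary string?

reg_0 = 0x5EA3
clock 1: out=1, reg = 0x2F51
clock 2: out=1, reg = 0x17A8
clock 3: out=0, reg = 0x8BD4
clock 4: out=0, reg = 0x45EA

100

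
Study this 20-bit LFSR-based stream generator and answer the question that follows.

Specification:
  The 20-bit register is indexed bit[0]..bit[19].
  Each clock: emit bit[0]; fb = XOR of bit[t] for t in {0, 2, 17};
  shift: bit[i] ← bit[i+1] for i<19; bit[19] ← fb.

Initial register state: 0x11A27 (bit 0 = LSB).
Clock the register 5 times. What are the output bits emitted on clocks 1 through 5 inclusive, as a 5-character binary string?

11100

reg_0 = 0x11A27
clock 1: out=1, reg = 0x08D13
clock 2: out=1, reg = 0x84689
clock 3: out=1, reg = 0xC2344
clock 4: out=0, reg = 0xE11A2
clock 5: out=0, reg = 0xF08D1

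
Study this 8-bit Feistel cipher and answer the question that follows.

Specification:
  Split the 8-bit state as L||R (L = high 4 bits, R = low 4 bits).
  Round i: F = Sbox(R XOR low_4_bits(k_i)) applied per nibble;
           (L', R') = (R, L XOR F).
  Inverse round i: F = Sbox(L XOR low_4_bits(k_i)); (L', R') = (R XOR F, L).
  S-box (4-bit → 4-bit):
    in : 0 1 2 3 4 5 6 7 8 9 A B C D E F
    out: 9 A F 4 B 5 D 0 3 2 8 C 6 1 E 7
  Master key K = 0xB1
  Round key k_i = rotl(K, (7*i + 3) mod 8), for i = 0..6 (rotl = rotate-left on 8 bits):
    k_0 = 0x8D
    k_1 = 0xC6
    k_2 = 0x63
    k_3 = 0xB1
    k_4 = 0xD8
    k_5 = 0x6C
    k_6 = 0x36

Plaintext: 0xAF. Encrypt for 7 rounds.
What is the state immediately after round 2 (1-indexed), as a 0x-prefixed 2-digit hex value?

s_0 = plaintext = 0xAF
s_1 = Round(s_0, k_0) = 0xF5
s_2 = Round(s_1, k_1) = 0x5B
s_3 = Round(s_2, k_2) = 0xB6
s_4 = Round(s_3, k_3) = 0x6B
s_5 = Round(s_4, k_4) = 0xB2
s_6 = Round(s_5, k_5) = 0x25
s_7 = Round(s_6, k_6) = 0x56

0x5B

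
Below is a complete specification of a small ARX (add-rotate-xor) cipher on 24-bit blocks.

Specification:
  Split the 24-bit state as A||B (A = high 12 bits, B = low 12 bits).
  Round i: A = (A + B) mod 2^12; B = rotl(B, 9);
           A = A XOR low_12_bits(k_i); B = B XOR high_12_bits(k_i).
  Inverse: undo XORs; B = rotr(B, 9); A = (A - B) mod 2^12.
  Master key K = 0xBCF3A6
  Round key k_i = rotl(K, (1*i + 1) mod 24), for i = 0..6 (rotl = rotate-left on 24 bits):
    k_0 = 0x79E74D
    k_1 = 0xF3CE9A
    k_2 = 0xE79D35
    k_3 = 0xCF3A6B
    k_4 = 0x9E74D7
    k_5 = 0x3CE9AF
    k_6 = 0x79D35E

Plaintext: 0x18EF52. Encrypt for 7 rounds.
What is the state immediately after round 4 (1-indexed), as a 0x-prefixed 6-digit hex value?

0x1C43A1

s_0 = plaintext = 0x18EF52
s_1 = Round(s_0, k_0) = 0x7AD274
s_2 = Round(s_1, k_1) = 0x4BB772
s_3 = Round(s_2, k_2) = 0x118A97
s_4 = Round(s_3, k_3) = 0x1C43A1
s_5 = Round(s_4, k_4) = 0x1B2B93
s_6 = Round(s_5, k_5) = 0x4EA4BC
s_7 = Round(s_6, k_6) = 0xAF8F0A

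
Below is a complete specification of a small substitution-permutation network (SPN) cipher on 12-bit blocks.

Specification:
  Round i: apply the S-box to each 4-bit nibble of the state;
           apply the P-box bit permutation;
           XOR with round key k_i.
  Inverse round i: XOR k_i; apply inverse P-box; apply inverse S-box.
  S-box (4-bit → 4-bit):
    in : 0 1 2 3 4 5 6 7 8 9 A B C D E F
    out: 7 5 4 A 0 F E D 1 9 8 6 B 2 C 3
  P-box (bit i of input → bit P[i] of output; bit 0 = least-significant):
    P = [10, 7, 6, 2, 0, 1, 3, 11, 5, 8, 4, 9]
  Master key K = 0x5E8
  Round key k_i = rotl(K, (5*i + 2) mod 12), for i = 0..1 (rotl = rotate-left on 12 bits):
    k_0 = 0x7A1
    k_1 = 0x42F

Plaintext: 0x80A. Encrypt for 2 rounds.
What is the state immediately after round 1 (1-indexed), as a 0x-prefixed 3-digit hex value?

s_0 = plaintext = 0x80A
s_1 = Round(s_0, k_0) = 0x78E
s_2 = Round(s_1, k_1) = 0x65A

0x78E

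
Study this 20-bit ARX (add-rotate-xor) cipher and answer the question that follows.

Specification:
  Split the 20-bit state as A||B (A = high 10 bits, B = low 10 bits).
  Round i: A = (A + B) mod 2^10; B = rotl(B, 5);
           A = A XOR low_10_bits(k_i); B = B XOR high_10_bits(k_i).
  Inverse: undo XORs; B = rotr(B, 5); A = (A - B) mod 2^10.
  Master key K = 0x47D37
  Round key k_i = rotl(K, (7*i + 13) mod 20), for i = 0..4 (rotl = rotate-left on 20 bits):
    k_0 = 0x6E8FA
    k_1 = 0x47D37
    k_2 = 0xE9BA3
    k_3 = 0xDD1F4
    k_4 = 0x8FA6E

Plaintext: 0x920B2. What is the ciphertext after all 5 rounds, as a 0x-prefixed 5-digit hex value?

s_0 = plaintext = 0x920B2
s_1 = Round(s_0, k_0) = 0x803FF
s_2 = Round(s_1, k_1) = 0x322E0
s_3 = Round(s_2, k_2) = 0x02FB1
s_4 = Round(s_3, k_3) = 0x92149
s_5 = Round(s_4, k_4) = 0x7FF14

0x7FF14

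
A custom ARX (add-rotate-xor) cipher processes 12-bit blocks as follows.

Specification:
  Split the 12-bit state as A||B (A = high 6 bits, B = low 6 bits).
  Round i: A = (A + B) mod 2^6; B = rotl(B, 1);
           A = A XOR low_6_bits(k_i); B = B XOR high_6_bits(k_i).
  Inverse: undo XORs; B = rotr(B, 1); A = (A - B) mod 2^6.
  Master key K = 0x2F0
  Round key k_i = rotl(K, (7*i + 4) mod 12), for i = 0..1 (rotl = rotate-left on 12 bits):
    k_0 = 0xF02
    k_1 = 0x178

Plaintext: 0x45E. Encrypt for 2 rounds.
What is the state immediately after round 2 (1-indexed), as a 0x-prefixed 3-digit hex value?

s_0 = plaintext = 0x45E
s_1 = Round(s_0, k_0) = 0xB40
s_2 = Round(s_1, k_1) = 0x545

0x545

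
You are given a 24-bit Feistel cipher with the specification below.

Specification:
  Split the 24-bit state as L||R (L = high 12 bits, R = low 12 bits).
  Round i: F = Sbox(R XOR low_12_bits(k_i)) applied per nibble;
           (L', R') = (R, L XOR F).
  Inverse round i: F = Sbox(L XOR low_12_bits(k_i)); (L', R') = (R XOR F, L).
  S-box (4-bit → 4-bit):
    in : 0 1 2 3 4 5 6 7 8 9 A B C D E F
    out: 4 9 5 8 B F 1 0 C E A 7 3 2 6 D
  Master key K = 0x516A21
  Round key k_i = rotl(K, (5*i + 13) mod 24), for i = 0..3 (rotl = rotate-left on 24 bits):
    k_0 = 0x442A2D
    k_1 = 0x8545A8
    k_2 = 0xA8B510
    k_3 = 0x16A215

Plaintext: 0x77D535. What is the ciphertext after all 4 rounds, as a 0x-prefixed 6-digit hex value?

s_0 = plaintext = 0x77D535
s_1 = Round(s_0, k_0) = 0x535AE1
s_2 = Round(s_1, k_1) = 0xAE188B
s_3 = Round(s_2, k_2) = 0x88B806
s_4 = Round(s_3, k_3) = 0x806213

0x806213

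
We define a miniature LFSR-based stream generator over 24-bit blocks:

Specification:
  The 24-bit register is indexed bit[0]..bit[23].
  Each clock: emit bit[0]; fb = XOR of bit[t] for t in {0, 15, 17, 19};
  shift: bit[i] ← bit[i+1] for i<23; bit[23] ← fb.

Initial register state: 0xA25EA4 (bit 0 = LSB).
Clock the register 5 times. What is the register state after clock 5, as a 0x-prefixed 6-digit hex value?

reg_0 = 0xA25EA4
clock 1: out=0, reg = 0xD12F52
clock 2: out=0, reg = 0x6897A9
clock 3: out=1, reg = 0xB44BD4
clock 4: out=0, reg = 0x5A25EA
clock 5: out=0, reg = 0x2D12F5

0x2D12F5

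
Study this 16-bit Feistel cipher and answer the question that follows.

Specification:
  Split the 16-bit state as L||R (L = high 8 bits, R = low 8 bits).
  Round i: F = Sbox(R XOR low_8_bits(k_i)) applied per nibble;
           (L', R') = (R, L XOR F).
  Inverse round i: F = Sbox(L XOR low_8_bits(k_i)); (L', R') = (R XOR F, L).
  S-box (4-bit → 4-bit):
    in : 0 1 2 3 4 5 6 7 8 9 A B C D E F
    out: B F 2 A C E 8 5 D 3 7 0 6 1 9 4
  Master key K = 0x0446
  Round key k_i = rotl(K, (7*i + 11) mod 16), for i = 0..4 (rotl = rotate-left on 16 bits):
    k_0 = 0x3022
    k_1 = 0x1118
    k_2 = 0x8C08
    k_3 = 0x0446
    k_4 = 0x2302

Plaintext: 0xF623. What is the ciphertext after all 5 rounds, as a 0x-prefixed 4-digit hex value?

0x46E9

s_0 = plaintext = 0xF623
s_1 = Round(s_0, k_0) = 0x2349
s_2 = Round(s_1, k_1) = 0x49CC
s_3 = Round(s_2, k_2) = 0xCC25
s_4 = Round(s_3, k_3) = 0x2546
s_5 = Round(s_4, k_4) = 0x46E9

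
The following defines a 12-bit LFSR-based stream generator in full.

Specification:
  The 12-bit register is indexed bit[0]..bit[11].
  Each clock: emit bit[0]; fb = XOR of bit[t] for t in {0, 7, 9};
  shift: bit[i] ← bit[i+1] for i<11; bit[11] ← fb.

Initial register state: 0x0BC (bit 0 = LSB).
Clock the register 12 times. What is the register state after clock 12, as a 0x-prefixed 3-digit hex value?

reg_0 = 0x0BC
clock 1: out=0, reg = 0x85E
clock 2: out=0, reg = 0x42F
clock 3: out=1, reg = 0xA17
clock 4: out=1, reg = 0x50B
clock 5: out=1, reg = 0xA85
clock 6: out=1, reg = 0xD42
clock 7: out=0, reg = 0x6A1
clock 8: out=1, reg = 0xB50
clock 9: out=0, reg = 0xDA8
clock 10: out=0, reg = 0xED4
clock 11: out=0, reg = 0x76A
clock 12: out=0, reg = 0xBB5

0xBB5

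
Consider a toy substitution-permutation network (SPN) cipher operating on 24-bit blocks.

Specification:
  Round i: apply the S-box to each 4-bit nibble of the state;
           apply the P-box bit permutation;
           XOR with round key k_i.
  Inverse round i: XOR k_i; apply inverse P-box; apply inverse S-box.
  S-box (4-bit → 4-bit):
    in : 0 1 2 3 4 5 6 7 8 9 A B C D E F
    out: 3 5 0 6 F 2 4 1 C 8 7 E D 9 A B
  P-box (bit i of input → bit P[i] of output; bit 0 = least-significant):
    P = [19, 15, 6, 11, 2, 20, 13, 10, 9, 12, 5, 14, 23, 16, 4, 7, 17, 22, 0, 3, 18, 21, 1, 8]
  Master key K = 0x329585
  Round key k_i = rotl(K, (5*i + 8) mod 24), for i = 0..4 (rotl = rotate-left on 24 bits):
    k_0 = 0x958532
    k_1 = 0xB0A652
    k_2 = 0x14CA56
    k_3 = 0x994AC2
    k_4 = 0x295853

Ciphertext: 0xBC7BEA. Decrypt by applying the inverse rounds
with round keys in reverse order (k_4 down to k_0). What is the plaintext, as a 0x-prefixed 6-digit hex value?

0xA6742A

s_0 = ciphertext = 0xBC7BEA
s_1 = InvRound(s_0, k_4) = 0xD84132
s_2 = InvRound(s_1, k_3) = 0x95B128
s_3 = InvRound(s_2, k_2) = 0x89A418
s_4 = InvRound(s_3, k_1) = 0x395751
s_5 = InvRound(s_4, k_0) = 0xA6742A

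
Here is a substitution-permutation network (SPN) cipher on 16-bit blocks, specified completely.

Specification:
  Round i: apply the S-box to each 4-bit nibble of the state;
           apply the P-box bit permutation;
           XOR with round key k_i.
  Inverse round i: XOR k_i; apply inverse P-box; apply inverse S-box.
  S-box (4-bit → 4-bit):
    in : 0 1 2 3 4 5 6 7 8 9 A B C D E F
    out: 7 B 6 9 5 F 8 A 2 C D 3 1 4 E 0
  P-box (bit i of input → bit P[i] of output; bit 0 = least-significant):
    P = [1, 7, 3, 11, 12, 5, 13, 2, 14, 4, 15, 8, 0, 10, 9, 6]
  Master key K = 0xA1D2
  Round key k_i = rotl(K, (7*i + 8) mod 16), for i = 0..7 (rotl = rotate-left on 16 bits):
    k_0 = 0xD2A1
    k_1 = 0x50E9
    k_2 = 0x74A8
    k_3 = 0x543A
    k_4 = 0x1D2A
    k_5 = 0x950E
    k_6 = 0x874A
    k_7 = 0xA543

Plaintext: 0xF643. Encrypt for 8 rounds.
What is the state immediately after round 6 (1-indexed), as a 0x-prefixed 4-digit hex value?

0x7B69

s_0 = plaintext = 0xF643
s_1 = Round(s_0, k_0) = 0xEBA3
s_2 = Round(s_1, k_1) = 0x2EBF
s_3 = Round(s_2, k_2) = 0xE398
s_4 = Round(s_3, k_3) = 0x33FE
s_5 = Round(s_4, k_4) = 0x54E3
s_6 = Round(s_5, k_5) = 0x7B69
s_7 = Round(s_6, k_6) = 0xCB16
s_8 = Round(s_7, k_7) = 0xFD76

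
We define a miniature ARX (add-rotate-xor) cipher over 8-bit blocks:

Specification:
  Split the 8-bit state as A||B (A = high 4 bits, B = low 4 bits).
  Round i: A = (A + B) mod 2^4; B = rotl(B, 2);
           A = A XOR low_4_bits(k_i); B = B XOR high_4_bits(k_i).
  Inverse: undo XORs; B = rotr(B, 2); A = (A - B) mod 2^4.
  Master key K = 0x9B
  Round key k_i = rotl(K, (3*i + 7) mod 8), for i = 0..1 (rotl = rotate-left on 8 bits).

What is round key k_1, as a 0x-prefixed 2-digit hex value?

K = 0x9B
k_0 = rotl(K, (3*0+7) mod 8) = rotl(K, 7) = 0xCD
k_1 = rotl(K, (3*1+7) mod 8) = rotl(K, 2) = 0x6E

0x6E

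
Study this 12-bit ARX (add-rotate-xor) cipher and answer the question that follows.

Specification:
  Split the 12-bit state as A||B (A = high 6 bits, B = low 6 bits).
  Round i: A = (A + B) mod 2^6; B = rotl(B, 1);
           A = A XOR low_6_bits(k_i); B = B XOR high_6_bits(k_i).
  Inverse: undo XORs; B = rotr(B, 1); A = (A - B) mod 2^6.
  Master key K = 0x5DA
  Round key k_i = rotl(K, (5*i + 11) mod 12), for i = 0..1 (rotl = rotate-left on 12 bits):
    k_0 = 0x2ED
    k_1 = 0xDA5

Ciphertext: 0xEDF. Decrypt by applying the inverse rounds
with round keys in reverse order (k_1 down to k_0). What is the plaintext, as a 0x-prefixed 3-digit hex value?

s_0 = ciphertext = 0xEDF
s_1 = InvRound(s_0, k_1) = 0xAB4
s_2 = InvRound(s_1, k_0) = 0x23F

0x23F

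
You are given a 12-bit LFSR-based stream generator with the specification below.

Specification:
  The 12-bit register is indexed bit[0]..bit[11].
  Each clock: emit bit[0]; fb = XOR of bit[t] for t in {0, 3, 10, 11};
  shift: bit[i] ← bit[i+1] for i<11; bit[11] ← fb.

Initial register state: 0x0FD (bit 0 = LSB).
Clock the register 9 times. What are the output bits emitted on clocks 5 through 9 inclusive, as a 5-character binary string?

11110

reg_0 = 0x0FD
clock 1: out=1, reg = 0x07E
clock 2: out=0, reg = 0x83F
clock 3: out=1, reg = 0xC1F
clock 4: out=1, reg = 0x60F
clock 5: out=1, reg = 0xB07
clock 6: out=1, reg = 0x583
clock 7: out=1, reg = 0x2C1
clock 8: out=1, reg = 0x960
clock 9: out=0, reg = 0xCB0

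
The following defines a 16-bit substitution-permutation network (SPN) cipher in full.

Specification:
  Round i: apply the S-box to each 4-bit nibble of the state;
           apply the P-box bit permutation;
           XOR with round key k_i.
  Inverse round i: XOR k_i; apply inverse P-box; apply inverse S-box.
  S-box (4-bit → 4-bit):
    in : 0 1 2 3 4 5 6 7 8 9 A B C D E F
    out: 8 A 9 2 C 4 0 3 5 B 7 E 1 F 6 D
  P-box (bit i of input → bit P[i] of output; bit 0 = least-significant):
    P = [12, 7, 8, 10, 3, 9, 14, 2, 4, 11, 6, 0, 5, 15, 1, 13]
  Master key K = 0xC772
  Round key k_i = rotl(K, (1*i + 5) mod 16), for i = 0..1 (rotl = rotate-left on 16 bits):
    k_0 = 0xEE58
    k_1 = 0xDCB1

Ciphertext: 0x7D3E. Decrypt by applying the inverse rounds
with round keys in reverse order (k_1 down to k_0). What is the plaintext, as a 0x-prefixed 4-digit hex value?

s_0 = ciphertext = 0x7D3E
s_1 = InvRound(s_0, k_1) = 0xB02E
s_2 = InvRound(s_1, k_0) = 0x8AB2

0x8AB2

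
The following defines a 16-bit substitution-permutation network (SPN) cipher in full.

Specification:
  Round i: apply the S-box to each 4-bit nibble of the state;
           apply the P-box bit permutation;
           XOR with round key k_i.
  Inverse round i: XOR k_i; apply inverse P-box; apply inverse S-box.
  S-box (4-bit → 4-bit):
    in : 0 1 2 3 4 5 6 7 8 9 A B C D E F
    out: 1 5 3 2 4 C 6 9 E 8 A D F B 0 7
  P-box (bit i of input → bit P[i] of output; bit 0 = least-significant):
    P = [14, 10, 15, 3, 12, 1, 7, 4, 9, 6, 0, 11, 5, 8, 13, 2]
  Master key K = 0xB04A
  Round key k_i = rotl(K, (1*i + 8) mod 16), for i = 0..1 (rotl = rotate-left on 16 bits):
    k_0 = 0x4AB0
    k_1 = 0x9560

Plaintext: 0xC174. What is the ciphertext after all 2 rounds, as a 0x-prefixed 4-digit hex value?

0x3CDA

s_0 = plaintext = 0xC174
s_1 = Round(s_0, k_0) = 0xF985
s_2 = Round(s_1, k_1) = 0x3CDA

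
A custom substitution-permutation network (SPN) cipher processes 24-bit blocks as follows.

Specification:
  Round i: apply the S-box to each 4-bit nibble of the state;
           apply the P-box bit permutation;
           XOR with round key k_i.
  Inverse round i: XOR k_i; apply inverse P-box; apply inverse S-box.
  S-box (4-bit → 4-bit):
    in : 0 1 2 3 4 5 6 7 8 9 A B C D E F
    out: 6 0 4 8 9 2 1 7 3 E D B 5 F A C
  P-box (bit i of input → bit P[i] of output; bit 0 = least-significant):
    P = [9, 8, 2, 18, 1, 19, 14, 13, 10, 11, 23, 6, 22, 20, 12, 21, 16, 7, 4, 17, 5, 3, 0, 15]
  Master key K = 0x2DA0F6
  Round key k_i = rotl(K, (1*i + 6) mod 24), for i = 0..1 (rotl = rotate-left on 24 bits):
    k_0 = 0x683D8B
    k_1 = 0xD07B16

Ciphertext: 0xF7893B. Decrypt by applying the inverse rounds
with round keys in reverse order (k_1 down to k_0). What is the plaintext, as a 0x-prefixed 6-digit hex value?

s_0 = ciphertext = 0xF7893B
s_1 = InvRound(s_0, k_1) = 0xD4F1FA
s_2 = InvRound(s_1, k_0) = 0xA2ED03

0xA2ED03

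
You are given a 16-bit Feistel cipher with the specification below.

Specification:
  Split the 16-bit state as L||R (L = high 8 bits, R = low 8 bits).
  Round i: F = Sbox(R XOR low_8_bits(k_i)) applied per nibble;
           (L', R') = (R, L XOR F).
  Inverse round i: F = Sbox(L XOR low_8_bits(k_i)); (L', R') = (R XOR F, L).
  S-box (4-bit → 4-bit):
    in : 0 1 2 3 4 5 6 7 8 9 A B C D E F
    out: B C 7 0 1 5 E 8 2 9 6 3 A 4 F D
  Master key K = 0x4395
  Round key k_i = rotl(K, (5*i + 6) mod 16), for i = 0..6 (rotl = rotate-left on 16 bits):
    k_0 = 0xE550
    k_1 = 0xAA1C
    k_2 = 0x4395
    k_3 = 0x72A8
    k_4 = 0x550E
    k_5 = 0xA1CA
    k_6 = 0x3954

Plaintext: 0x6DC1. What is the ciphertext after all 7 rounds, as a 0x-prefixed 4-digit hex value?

0x649B

s_0 = plaintext = 0x6DC1
s_1 = Round(s_0, k_0) = 0xC1F1
s_2 = Round(s_1, k_1) = 0xF135
s_3 = Round(s_2, k_2) = 0x359A
s_4 = Round(s_3, k_3) = 0x9A32
s_5 = Round(s_4, k_4) = 0x3290
s_6 = Round(s_5, k_5) = 0x9064
s_7 = Round(s_6, k_6) = 0x649B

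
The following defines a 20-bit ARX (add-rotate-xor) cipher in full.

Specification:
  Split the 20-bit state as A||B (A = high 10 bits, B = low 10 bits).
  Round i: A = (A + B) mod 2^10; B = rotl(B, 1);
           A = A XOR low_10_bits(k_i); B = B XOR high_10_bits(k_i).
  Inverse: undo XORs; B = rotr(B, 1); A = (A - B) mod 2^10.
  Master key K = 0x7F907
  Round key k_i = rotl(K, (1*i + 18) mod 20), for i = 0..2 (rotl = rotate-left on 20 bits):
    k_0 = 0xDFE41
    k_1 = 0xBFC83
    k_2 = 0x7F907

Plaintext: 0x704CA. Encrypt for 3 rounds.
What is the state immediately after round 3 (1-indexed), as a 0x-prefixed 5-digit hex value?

0xD67AF

s_0 = plaintext = 0x704CA
s_1 = Round(s_0, k_0) = 0x32AEB
s_2 = Round(s_1, k_1) = 0xCDB28
s_3 = Round(s_2, k_2) = 0xD67AF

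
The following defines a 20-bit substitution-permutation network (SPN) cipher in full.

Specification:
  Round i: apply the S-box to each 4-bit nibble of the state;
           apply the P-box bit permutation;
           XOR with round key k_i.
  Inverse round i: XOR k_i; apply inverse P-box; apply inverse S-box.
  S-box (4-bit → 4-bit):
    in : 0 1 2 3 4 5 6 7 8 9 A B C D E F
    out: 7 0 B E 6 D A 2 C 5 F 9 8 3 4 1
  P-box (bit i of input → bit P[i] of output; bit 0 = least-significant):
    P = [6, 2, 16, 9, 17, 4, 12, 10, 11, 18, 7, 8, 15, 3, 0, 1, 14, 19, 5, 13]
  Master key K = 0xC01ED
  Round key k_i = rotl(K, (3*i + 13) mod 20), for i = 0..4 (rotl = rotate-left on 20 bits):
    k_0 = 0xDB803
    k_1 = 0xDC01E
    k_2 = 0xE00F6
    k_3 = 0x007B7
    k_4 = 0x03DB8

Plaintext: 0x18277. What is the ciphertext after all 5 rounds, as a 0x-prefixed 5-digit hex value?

s_0 = plaintext = 0x18277
s_1 = Round(s_0, k_0) = 0x9B114
s_2 = Round(s_1, k_1) = 0xC0038
s_3 = Round(s_2, k_2) = 0xBBE6F
s_4 = Round(s_3, k_3) = 0x0E365
s_5 = Round(s_4, k_4) = 0xD7A49

0xD7A49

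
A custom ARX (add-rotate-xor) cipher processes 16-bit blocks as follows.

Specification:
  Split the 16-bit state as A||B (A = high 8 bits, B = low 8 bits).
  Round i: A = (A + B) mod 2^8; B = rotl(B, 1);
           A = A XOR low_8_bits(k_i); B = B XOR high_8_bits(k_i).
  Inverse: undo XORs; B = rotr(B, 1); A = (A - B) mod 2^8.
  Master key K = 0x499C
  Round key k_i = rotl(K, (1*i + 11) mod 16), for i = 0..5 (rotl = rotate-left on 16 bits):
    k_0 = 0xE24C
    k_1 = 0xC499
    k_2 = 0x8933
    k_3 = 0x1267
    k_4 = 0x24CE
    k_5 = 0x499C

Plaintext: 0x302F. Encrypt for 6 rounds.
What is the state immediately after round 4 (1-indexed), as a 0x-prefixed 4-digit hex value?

s_0 = plaintext = 0x302F
s_1 = Round(s_0, k_0) = 0x13BC
s_2 = Round(s_1, k_1) = 0x56BD
s_3 = Round(s_2, k_2) = 0x20F2
s_4 = Round(s_3, k_3) = 0x75F7
s_5 = Round(s_4, k_4) = 0xA2CB
s_6 = Round(s_5, k_5) = 0xF1DE

0x75F7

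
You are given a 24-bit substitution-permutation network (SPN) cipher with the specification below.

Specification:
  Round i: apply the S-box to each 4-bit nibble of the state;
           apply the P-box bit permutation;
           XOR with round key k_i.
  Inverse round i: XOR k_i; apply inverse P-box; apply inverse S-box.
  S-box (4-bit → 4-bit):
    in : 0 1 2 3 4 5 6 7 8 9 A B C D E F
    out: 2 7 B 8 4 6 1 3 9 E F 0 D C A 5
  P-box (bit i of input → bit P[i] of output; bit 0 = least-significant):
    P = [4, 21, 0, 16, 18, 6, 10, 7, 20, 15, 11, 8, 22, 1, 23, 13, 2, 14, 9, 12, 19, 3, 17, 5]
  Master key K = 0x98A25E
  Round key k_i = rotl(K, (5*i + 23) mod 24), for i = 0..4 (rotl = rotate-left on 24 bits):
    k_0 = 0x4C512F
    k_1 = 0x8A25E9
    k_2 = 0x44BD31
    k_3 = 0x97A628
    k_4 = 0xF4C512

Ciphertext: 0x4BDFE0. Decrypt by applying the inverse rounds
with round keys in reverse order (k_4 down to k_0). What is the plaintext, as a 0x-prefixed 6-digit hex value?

s_0 = ciphertext = 0x4BDFE0
s_1 = InvRound(s_0, k_4) = 0xCD5F22
s_2 = InvRound(s_1, k_3) = 0x1E2ABB
s_3 = InvRound(s_2, k_2) = 0x1D72DB
s_4 = InvRound(s_3, k_1) = 0xD958F8
s_5 = InvRound(s_4, k_0) = 0xB65C2C

0xB65C2C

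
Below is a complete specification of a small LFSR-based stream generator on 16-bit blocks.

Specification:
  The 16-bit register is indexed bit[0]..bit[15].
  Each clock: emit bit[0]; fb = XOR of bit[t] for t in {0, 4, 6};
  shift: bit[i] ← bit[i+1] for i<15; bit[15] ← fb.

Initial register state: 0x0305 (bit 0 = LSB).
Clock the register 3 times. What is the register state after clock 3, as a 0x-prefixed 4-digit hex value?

reg_0 = 0x0305
clock 1: out=1, reg = 0x8182
clock 2: out=0, reg = 0x40C1
clock 3: out=1, reg = 0x2060

0x2060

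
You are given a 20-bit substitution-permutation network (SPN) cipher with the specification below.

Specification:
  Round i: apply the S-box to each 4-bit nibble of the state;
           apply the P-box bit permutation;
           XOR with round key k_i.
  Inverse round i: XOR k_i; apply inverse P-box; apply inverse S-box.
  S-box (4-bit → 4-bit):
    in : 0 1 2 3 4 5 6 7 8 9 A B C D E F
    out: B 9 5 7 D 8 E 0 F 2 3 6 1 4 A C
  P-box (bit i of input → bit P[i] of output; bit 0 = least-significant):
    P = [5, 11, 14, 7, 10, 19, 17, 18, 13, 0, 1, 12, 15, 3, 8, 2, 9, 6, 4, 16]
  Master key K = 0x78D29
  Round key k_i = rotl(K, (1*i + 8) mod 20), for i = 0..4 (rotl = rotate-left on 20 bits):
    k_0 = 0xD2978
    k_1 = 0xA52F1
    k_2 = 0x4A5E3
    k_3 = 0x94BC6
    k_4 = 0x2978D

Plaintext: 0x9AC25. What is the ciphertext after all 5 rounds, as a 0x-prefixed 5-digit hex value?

s_0 = plaintext = 0x9AC25
s_1 = Round(s_0, k_0) = 0xF8DB0
s_2 = Round(s_1, k_1) = 0x1DB4F
s_3 = Round(s_2, k_2) = 0x3E260
s_4 = Round(s_3, k_3) = 0x76138
s_5 = Round(s_4, k_4) = 0x8EA21

0x8EA21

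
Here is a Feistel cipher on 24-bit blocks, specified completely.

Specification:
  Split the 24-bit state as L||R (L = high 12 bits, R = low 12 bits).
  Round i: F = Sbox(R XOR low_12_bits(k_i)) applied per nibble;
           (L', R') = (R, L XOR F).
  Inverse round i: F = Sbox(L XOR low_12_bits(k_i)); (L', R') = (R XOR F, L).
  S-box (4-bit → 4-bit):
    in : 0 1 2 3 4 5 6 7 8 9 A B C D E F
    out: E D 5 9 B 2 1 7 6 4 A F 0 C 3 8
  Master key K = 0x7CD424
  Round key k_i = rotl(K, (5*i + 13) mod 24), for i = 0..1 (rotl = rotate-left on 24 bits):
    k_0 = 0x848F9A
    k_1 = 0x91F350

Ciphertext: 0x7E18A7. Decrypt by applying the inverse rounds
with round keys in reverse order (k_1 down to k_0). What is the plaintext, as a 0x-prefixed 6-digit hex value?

s_0 = ciphertext = 0x7E18A7
s_1 = InvRound(s_0, k_1) = 0x35A7E1
s_2 = InvRound(s_1, k_0) = 0x7EF35A

0x7EF35A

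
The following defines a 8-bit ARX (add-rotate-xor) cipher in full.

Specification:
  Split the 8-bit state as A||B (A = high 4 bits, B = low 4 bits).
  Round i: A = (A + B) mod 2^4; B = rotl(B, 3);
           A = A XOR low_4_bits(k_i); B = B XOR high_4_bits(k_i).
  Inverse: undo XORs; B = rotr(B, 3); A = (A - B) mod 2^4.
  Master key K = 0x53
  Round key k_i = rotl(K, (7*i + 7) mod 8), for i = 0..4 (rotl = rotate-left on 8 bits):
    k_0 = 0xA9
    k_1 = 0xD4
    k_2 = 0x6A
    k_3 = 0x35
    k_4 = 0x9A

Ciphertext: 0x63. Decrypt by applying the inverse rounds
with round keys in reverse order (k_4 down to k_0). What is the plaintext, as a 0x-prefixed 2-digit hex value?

0x47

s_0 = ciphertext = 0x63
s_1 = InvRound(s_0, k_4) = 0x75
s_2 = InvRound(s_1, k_3) = 0x6C
s_3 = InvRound(s_2, k_2) = 0x75
s_4 = InvRound(s_3, k_1) = 0x21
s_5 = InvRound(s_4, k_0) = 0x47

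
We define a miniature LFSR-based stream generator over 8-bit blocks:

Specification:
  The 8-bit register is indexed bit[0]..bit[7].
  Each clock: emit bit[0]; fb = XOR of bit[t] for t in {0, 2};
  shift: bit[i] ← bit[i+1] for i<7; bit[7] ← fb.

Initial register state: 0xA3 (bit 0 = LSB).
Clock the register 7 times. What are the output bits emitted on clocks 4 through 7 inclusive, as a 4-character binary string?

0010

reg_0 = 0xA3
clock 1: out=1, reg = 0xD1
clock 2: out=1, reg = 0xE8
clock 3: out=0, reg = 0x74
clock 4: out=0, reg = 0xBA
clock 5: out=0, reg = 0x5D
clock 6: out=1, reg = 0x2E
clock 7: out=0, reg = 0x97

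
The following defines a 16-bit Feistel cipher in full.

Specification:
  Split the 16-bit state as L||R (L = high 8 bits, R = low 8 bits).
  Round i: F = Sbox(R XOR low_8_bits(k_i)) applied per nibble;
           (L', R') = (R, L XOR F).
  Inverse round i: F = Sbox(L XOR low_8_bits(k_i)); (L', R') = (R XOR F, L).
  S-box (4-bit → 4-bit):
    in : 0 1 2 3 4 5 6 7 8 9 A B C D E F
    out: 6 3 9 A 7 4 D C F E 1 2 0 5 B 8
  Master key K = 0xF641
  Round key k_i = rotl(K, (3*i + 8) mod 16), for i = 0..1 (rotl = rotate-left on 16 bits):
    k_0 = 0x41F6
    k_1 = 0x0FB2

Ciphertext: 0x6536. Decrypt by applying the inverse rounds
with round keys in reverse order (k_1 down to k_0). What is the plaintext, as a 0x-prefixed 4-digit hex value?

s_0 = ciphertext = 0x6536
s_1 = InvRound(s_0, k_1) = 0x6A65
s_2 = InvRound(s_1, k_0) = 0x856A

0x856A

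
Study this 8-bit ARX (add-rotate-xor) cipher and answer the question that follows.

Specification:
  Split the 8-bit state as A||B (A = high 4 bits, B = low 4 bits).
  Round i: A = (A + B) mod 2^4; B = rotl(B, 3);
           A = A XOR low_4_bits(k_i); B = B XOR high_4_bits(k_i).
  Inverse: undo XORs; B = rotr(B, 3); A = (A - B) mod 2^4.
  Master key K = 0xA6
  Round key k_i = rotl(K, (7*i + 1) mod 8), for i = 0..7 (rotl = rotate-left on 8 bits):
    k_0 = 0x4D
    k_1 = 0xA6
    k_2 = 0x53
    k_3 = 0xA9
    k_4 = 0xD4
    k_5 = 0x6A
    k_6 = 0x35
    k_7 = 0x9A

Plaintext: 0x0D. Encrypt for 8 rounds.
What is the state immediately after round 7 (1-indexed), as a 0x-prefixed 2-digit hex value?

0x48

s_0 = plaintext = 0x0D
s_1 = Round(s_0, k_0) = 0x0A
s_2 = Round(s_1, k_1) = 0xCF
s_3 = Round(s_2, k_2) = 0x8A
s_4 = Round(s_3, k_3) = 0xBF
s_5 = Round(s_4, k_4) = 0xE2
s_6 = Round(s_5, k_5) = 0xA7
s_7 = Round(s_6, k_6) = 0x48
s_8 = Round(s_7, k_7) = 0x6D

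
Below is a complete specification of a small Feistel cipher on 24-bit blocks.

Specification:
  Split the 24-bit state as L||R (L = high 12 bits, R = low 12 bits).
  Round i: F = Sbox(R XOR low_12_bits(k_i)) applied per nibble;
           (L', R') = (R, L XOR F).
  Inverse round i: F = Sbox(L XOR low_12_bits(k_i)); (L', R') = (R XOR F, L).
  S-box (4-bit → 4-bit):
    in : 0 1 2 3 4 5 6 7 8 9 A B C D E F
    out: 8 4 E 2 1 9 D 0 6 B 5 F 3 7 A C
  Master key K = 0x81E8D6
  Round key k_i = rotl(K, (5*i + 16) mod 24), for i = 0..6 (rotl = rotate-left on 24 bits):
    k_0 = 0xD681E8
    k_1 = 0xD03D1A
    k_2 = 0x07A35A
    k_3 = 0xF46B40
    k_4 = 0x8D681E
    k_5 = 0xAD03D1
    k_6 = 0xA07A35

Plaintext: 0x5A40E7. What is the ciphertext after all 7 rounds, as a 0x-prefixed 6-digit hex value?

0xFF59FC

s_0 = plaintext = 0x5A40E7
s_1 = Round(s_0, k_0) = 0x0E7128
s_2 = Round(s_1, k_1) = 0x1283C9
s_3 = Round(s_2, k_2) = 0x3C999A
s_4 = Round(s_3, k_3) = 0x99ADBC
s_5 = Round(s_4, k_4) = 0xDBC0C4
s_6 = Round(s_5, k_5) = 0x0C4FF5
s_7 = Round(s_6, k_6) = 0xFF59FC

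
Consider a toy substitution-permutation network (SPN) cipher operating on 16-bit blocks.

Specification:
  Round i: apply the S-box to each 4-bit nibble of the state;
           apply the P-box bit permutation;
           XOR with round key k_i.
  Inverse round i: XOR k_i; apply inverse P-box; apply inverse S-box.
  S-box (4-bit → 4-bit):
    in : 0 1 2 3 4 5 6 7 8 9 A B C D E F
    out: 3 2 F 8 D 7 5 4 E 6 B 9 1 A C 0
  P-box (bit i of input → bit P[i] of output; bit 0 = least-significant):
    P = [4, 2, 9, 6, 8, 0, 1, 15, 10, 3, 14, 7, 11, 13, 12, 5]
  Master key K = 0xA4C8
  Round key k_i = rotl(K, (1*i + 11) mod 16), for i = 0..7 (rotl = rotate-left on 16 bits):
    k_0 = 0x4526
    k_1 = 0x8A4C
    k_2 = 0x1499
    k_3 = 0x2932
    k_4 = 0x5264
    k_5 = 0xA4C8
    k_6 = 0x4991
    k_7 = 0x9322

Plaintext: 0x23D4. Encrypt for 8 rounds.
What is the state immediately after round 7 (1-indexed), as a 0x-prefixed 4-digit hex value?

s_0 = plaintext = 0x23D4
s_1 = Round(s_0, k_0) = 0xFFD7
s_2 = Round(s_1, k_1) = 0x084D
s_3 = Round(s_2, k_2) = 0xFD57
s_4 = Round(s_3, k_3) = 0x2AB9
s_5 = Round(s_4, k_4) = 0xEDC8
s_6 = Round(s_5, k_5) = 0xB724
s_7 = Round(s_6, k_6) = 0x82E2
s_8 = Round(s_7, k_7) = 0x65DC

0x82E2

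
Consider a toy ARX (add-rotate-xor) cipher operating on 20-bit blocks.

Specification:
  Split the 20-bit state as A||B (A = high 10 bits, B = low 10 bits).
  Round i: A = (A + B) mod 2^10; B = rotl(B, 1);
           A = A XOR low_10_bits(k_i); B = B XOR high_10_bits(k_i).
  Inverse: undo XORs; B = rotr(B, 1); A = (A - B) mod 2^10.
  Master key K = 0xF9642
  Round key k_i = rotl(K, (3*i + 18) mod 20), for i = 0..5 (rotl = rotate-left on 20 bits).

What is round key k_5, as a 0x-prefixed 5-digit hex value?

0x85F2C

K = 0xF9642
k_0 = rotl(K, (3*0+18) mod 20) = rotl(K, 18) = 0xBE590
k_1 = rotl(K, (3*1+18) mod 20) = rotl(K, 1) = 0xF2C85
k_2 = rotl(K, (3*2+18) mod 20) = rotl(K, 4) = 0x9642F
k_3 = rotl(K, (3*3+18) mod 20) = rotl(K, 7) = 0xB217C
k_4 = rotl(K, (3*4+18) mod 20) = rotl(K, 10) = 0x90BE5
k_5 = rotl(K, (3*5+18) mod 20) = rotl(K, 13) = 0x85F2C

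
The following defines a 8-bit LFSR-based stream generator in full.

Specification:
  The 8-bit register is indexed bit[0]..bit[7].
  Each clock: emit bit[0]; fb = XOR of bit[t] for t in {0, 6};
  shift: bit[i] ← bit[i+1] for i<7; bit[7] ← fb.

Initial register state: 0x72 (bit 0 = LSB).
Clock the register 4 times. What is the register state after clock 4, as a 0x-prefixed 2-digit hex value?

reg_0 = 0x72
clock 1: out=0, reg = 0xB9
clock 2: out=1, reg = 0xDC
clock 3: out=0, reg = 0xEE
clock 4: out=0, reg = 0xF7

0xF7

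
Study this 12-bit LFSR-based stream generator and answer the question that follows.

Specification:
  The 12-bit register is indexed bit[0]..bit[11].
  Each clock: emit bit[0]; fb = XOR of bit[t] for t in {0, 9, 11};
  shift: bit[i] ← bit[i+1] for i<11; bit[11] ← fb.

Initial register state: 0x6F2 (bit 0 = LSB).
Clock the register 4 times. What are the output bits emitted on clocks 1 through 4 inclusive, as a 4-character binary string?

0100

reg_0 = 0x6F2
clock 1: out=0, reg = 0xB79
clock 2: out=1, reg = 0xDBC
clock 3: out=0, reg = 0xEDE
clock 4: out=0, reg = 0x76F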